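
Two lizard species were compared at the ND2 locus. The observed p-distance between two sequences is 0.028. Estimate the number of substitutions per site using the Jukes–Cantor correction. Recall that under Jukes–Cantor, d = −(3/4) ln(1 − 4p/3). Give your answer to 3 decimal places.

0.029

d = −(3/4) ln(1 − 4p/3) = −0.75 ln(1 − 0.037333) = −0.75 ln(0.962667)
  = −0.75 × (-0.038048) = 0.028536 substitutions/site.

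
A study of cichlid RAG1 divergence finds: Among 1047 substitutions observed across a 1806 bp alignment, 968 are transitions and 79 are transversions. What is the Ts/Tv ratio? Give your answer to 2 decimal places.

R = 968/79 = 12.253164… ≈ 12.25 (to 2 d.p.).

12.25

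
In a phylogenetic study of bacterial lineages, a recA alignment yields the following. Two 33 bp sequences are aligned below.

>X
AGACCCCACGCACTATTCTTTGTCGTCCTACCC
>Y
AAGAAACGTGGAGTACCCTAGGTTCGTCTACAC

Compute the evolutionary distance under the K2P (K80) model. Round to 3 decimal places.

1.008

Of 33 sites, 8 differences are transitions and 10 are transversions, so P = 8/33 ≈ 0.242424 and Q = 10/33 ≈ 0.30303.
Under the Kimura two-parameter model, d = −½ ln(1 − 2P − Q) − ¼ ln(1 − 2Q).
1 − 2P − Q = 0.212122, giving −½ ln(0.212122) = 0.775297.
1 − 2Q = 0.39394, giving −¼ ln(0.39394) = 0.232889.
d = 0.775297 + 0.232889 = 1.008186.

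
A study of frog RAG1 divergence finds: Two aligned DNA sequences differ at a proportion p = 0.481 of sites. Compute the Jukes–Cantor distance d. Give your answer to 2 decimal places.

0.77

d = −(3/4) ln(1 − 4p/3) = −0.75 ln(1 − 0.641333) = −0.75 ln(0.358667)
  = −0.75 × (-1.025361) = 0.769021 substitutions/site.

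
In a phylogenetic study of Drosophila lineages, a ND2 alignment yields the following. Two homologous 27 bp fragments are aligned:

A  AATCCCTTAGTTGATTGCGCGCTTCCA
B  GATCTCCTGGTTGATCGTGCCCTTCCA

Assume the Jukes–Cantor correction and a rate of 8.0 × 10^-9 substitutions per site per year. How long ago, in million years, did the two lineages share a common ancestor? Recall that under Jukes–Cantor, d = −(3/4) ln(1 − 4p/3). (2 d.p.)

The sequences differ at 7 of 27 sites (1, 5, 7, 9, 16, 18, 21), so p = 7/27 ≈ 0.259259.
d = −(3/4) ln(1 − 4p/3) = −0.75 ln(1 − 0.345679) = −0.75 ln(0.654321)
  = −0.75 × (-0.424157) = 0.318118 substitutions/site.
Under a molecular clock d = 2μt, so t = d/(2μ) = 0.318118 / (2 × 8.0 × 10^-9) = 19.88 million years.

19.88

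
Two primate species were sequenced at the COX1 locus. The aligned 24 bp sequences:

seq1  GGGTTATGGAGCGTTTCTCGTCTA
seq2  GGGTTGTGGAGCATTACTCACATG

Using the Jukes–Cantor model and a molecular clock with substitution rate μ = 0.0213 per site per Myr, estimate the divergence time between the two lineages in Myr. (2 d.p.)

8.67

The sequences differ at 7 of 24 sites (6, 13, 16, 20, 21, 22, 24), so p = 7/24 ≈ 0.291667.
d = −(3/4) ln(1 − 4p/3) = −0.75 ln(1 − 0.388889) = −0.75 ln(0.611111)
  = −0.75 × (-0.492477) = 0.369358 substitutions/site.
Under a molecular clock d = 2μt, so t = d/(2μ) = 0.369358 / (2 × 0.0213) = 8.67 Myr.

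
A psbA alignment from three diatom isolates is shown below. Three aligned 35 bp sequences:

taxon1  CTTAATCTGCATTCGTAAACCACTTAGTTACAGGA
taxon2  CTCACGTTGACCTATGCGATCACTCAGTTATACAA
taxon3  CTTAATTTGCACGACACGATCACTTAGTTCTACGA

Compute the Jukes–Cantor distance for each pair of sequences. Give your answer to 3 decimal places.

taxon1–taxon2: 17/35 sites differ → p ≈ 0.485714, d = −0.75 ln(1 − 0.647619) = 0.782282 ≈ 0.782.
taxon1–taxon3: 12/35 sites differ → p ≈ 0.342857, d = −0.75 ln(1 − 0.457143) = 0.458182 ≈ 0.458.
taxon2–taxon3: 11/35 sites differ → p ≈ 0.314286, d = −0.75 ln(1 − 0.419048) = 0.407315 ≈ 0.407.

d(taxon1,taxon2) = 0.782, d(taxon1,taxon3) = 0.458, d(taxon2,taxon3) = 0.407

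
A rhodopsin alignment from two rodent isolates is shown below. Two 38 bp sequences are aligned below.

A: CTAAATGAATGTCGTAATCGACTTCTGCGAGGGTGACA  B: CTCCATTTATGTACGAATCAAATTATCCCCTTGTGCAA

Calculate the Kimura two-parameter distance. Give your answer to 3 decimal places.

0.782

Of 38 sites, 1 differences are transitions and 16 are transversions, so P = 1/38 ≈ 0.026316 and Q = 16/38 ≈ 0.421053.
Under the Kimura two-parameter model, d = −½ ln(1 − 2P − Q) − ¼ ln(1 − 2Q).
1 − 2P − Q = 0.526315, giving −½ ln(0.526315) = 0.320928.
1 − 2Q = 0.157894, giving −¼ ln(0.157894) = 0.461458.
d = 0.320928 + 0.461458 = 0.782386.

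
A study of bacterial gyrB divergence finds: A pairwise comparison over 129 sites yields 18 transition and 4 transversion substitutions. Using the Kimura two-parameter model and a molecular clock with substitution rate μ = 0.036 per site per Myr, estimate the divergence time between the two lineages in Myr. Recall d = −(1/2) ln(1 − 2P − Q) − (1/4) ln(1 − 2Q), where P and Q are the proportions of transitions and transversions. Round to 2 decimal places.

P = 18/129 ≈ 0.139535 and Q = 4/129 ≈ 0.031008.
Under the Kimura two-parameter model, d = −½ ln(1 − 2P − Q) − ¼ ln(1 − 2Q).
1 − 2P − Q = 0.689922, giving −½ ln(0.689922) = 0.185588.
1 − 2Q = 0.937984, giving −¼ ln(0.937984) = 0.016006.
d = 0.185588 + 0.016006 = 0.201594.
Under a molecular clock d = 2μt, so t = d/(2μ) = 0.201594 / (2 × 0.036) = 2.80 Myr.

2.80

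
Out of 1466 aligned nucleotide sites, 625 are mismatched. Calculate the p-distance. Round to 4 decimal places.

p = 625/1466 = 0.426330… ≈ 0.4263 (to 4 d.p.).

0.4263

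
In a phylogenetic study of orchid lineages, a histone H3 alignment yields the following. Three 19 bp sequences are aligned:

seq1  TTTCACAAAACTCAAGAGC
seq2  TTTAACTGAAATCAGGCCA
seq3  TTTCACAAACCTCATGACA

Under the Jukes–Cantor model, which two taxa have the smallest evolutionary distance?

seq1–seq2: 8/19 differ, p = 0.421, d = 0.618.
seq1–seq3: 4/19 differ, p = 0.211, d = 0.247.
seq2–seq3: 7/19 differ, p = 0.368, d = 0.507.
The smallest distance is between seq1 and seq3.

seq1 and seq3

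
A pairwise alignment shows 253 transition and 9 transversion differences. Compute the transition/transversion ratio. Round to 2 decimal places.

R = 253/9 = 28.111111… ≈ 28.11 (to 2 d.p.).

28.11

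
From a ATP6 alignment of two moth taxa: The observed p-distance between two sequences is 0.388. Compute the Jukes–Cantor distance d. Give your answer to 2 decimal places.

0.55

d = −(3/4) ln(1 − 4p/3) = −0.75 ln(1 − 0.517333) = −0.75 ln(0.482667)
  = −0.75 × (-0.728428) = 0.546321 substitutions/site.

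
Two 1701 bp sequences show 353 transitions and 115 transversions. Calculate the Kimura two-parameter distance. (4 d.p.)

P = 353/1701 ≈ 0.207525 and Q = 115/1701 ≈ 0.067607.
Under the Kimura two-parameter model, d = −½ ln(1 − 2P − Q) − ¼ ln(1 − 2Q).
1 − 2P − Q = 0.517343, giving −½ ln(0.517343) = 0.329525.
1 − 2Q = 0.864786, giving −¼ ln(0.864786) = 0.036318.
d = 0.329525 + 0.036318 = 0.365843.

0.3658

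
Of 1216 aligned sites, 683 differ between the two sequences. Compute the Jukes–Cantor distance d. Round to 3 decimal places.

1.036

p = 683/1216 ≈ 0.561678.
d = −(3/4) ln(1 − 4p/3) = −0.75 ln(1 − 0.748904) = −0.75 ln(0.251096)
  = −0.75 × (-1.381920) = 1.036440 substitutions/site.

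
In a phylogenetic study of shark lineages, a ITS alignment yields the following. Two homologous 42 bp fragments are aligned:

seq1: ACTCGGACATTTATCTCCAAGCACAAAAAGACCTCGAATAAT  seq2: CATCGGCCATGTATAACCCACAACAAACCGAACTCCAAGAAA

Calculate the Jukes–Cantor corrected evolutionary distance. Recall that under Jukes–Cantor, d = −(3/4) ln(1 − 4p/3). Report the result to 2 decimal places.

The sequences differ at 15 of 42 sites, so p = 15/42 ≈ 0.357143.
d = −(3/4) ln(1 − 4p/3) = −0.75 ln(1 − 0.476191) = −0.75 ln(0.523809)
  = −0.75 × (-0.646628) = 0.484971 substitutions/site.

0.48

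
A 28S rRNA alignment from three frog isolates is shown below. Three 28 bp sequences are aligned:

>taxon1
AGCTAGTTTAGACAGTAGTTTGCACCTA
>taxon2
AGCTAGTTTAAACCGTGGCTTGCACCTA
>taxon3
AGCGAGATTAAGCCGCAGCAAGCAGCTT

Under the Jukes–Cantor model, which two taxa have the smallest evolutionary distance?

taxon1–taxon2: 4/28 differ, p = 0.143, d = 0.158.
taxon1–taxon3: 11/28 differ, p = 0.393, d = 0.556.
taxon2–taxon3: 9/28 differ, p = 0.321, d = 0.420.
The smallest distance is between taxon1 and taxon2.

taxon1 and taxon2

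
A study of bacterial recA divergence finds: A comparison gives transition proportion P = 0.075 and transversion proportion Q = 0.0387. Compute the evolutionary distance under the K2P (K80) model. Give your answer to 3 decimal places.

0.125

Under the Kimura two-parameter model, d = −½ ln(1 − 2P − Q) − ¼ ln(1 − 2Q).
1 − 2P − Q = 0.8113, giving −½ ln(0.8113) = 0.104559.
1 − 2Q = 0.9226, giving −¼ ln(0.9226) = 0.020140.
d = 0.104559 + 0.020140 = 0.124699.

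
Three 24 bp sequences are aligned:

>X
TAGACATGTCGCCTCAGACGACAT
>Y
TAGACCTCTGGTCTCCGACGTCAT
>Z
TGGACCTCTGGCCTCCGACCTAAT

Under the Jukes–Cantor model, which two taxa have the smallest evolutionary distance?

X–Y: 6/24 differ, p = 0.250, d = 0.304.
X–Z: 8/24 differ, p = 0.333, d = 0.441.
Y–Z: 4/24 differ, p = 0.167, d = 0.188.
The smallest distance is between Y and Z.

Y and Z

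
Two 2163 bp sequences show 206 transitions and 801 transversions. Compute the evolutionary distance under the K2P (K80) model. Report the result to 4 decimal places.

P = 206/2163 ≈ 0.095238 and Q = 801/2163 ≈ 0.370319.
Under the Kimura two-parameter model, d = −½ ln(1 − 2P − Q) − ¼ ln(1 − 2Q).
1 − 2P − Q = 0.439205, giving −½ ln(0.439205) = 0.411395.
1 − 2Q = 0.259362, giving −¼ ln(0.259362) = 0.337383.
d = 0.411395 + 0.337383 = 0.748778.

0.7488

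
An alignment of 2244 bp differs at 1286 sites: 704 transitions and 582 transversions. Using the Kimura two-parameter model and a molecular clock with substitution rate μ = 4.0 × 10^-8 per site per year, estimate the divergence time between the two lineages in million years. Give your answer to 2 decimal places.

P = 704/2244 ≈ 0.313725 and Q = 582/2244 ≈ 0.259358.
Under the Kimura two-parameter model, d = −½ ln(1 − 2P − Q) − ¼ ln(1 − 2Q).
1 − 2P − Q = 0.113192, giving −½ ln(0.113192) = 1.089335.
1 − 2Q = 0.481284, giving −¼ ln(0.481284) = 0.182824.
d = 1.089335 + 0.182824 = 1.272159.
Under a molecular clock d = 2μt, so t = d/(2μ) = 1.272159 / (2 × 4.0 × 10^-8) = 15.90 million years.

15.90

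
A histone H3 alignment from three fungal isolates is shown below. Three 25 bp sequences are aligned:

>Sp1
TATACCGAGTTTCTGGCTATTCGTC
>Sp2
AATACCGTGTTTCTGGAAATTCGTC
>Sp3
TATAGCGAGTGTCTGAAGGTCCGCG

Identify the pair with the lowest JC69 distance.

Sp1 and Sp2

Sp1–Sp2: 4/25 differ, p = 0.160, d = 0.180.
Sp1–Sp3: 9/25 differ, p = 0.360, d = 0.490.
Sp2–Sp3: 10/25 differ, p = 0.400, d = 0.572.
The smallest distance is between Sp1 and Sp2.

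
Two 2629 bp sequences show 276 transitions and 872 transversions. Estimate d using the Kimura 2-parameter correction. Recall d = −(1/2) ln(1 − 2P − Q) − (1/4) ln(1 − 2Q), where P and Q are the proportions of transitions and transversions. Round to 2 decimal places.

P = 276/2629 ≈ 0.104983 and Q = 872/2629 ≈ 0.331685.
Under the Kimura two-parameter model, d = −½ ln(1 − 2P − Q) − ¼ ln(1 − 2Q).
1 − 2P − Q = 0.458349, giving −½ ln(0.458349) = 0.390062.
1 − 2Q = 0.33663, giving −¼ ln(0.33663) = 0.272193.
d = 0.390062 + 0.272193 = 0.662255.

0.66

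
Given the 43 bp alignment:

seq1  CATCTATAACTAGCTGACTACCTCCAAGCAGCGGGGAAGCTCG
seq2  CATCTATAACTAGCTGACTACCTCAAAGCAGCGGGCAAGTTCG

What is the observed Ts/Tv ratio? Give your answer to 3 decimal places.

Transitions are A↔G and C↔T; transversions are all other mismatches.
Transitions: 1. Transversions: 2.
R = 1/2 = 0.500.

0.500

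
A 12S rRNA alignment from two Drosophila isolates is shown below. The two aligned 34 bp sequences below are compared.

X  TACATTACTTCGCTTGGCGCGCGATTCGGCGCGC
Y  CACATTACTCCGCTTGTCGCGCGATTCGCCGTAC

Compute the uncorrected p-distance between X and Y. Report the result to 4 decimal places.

The sequences differ at 6 of 34 positions (sites 1, 10, 17, 29, 32, 33).
p = 6/34 = 0.176470… ≈ 0.1765 (to 4 d.p.).

0.1765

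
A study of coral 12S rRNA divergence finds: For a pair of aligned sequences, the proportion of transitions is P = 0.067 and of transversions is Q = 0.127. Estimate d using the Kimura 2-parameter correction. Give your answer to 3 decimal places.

Under the Kimura two-parameter model, d = −½ ln(1 − 2P − Q) − ¼ ln(1 − 2Q).
1 − 2P − Q = 0.739, giving −½ ln(0.739) = 0.151229.
1 − 2Q = 0.746, giving −¼ ln(0.746) = 0.073257.
d = 0.151229 + 0.073257 = 0.224486.

0.224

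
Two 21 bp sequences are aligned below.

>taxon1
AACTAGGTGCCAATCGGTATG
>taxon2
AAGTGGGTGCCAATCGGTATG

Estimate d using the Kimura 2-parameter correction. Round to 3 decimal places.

0.102

Of 21 sites, 1 differences are transitions and 1 are transversions, so P = 1/21 ≈ 0.047619 and Q = 1/21 ≈ 0.047619.
Under the Kimura two-parameter model, d = −½ ln(1 − 2P − Q) − ¼ ln(1 − 2Q).
1 − 2P − Q = 0.857143, giving −½ ln(0.857143) = 0.077075.
1 − 2Q = 0.904762, giving −¼ ln(0.904762) = 0.025021.
d = 0.077075 + 0.025021 = 0.102096.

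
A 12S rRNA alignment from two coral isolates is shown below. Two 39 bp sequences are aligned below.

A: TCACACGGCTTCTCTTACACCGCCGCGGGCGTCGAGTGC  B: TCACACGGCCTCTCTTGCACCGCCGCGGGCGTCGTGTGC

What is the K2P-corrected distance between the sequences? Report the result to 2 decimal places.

0.08

Of 39 sites, 2 differences are transitions and 1 are transversions, so P = 2/39 ≈ 0.051282 and Q = 1/39 ≈ 0.025641.
Under the Kimura two-parameter model, d = −½ ln(1 − 2P − Q) − ¼ ln(1 − 2Q).
1 − 2P − Q = 0.871795, giving −½ ln(0.871795) = 0.068600.
1 − 2Q = 0.948718, giving −¼ ln(0.948718) = 0.013161.
d = 0.068600 + 0.013161 = 0.081761.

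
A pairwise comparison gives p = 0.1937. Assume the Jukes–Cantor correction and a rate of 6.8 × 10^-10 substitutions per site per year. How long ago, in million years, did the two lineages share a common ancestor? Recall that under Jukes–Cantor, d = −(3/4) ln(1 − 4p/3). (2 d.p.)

164.76

d = −(3/4) ln(1 − 4p/3) = −0.75 ln(1 − 0.258267) = −0.75 ln(0.741733)
  = −0.75 × (-0.298766) = 0.224075 substitutions/site.
Under a molecular clock d = 2μt, so t = d/(2μ) = 0.224075 / (2 × 6.8 × 10^-10) = 164.76 million years.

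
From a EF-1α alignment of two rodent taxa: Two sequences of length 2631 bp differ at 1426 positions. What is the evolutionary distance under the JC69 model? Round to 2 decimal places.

0.96

p = 1426/2631 ≈ 0.541999.
d = −(3/4) ln(1 − 4p/3) = −0.75 ln(1 − 0.722665) = −0.75 ln(0.277335)
  = −0.75 × (-1.282529) = 0.961897 substitutions/site.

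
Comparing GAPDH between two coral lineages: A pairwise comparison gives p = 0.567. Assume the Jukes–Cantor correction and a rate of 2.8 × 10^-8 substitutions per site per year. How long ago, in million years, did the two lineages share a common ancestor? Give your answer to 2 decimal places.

18.89

d = −(3/4) ln(1 − 4p/3) = −0.75 ln(1 − 0.756) = −0.75 ln(0.244)
  = −0.75 × (-1.410587) = 1.057940 substitutions/site.
Under a molecular clock d = 2μt, so t = d/(2μ) = 1.057940 / (2 × 2.8 × 10^-8) = 18.89 million years.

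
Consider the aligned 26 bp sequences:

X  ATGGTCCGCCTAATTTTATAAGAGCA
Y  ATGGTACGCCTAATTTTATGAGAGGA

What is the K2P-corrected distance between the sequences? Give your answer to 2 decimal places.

0.13

Of 26 sites, 1 differences are transitions and 2 are transversions, so P = 1/26 ≈ 0.038462 and Q = 2/26 ≈ 0.076923.
Under the Kimura two-parameter model, d = −½ ln(1 − 2P − Q) − ¼ ln(1 − 2Q).
1 − 2P − Q = 0.846153, giving −½ ln(0.846153) = 0.083528.
1 − 2Q = 0.846154, giving −¼ ln(0.846154) = 0.041763.
d = 0.083528 + 0.041763 = 0.125291.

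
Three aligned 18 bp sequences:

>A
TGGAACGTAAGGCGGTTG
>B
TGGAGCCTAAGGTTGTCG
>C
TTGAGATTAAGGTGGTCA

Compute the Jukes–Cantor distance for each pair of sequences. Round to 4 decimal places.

d(A,B) = 0.3470, d(A,C) = 0.5482, d(B,C) = 0.3470

A–B: 5/18 sites differ → p ≈ 0.277778, d = −0.75 ln(1 − 0.370371) = 0.346968 ≈ 0.3470.
A–C: 7/18 sites differ → p ≈ 0.388889, d = −0.75 ln(1 − 0.518519) = 0.548166 ≈ 0.5482.
B–C: 5/18 sites differ → p ≈ 0.277778, d = −0.75 ln(1 − 0.370371) = 0.346968 ≈ 0.3470.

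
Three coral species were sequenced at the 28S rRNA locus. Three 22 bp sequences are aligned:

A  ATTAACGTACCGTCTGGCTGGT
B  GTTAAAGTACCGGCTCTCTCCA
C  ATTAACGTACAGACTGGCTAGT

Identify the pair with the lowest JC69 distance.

A and C

A–B: 8/22 differ, p = 0.364, d = 0.497.
A–C: 3/22 differ, p = 0.136, d = 0.151.
B–C: 9/22 differ, p = 0.409, d = 0.591.
The smallest distance is between A and C.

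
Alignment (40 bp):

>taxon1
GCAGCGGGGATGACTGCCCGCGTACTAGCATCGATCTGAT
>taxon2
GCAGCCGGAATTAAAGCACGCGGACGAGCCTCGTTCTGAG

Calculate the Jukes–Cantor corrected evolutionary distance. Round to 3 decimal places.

The sequences differ at 11 of 40 sites, so p = 11/40 = 0.275.
d = −(3/4) ln(1 − 4p/3) = −0.75 ln(1 − 0.366667) = −0.75 ln(0.633333)
  = −0.75 × (-0.456759) = 0.342569 substitutions/site.

0.343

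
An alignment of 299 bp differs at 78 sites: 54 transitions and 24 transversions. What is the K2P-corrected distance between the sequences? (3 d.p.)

0.335

P = 54/299 ≈ 0.180602 and Q = 24/299 ≈ 0.080268.
Under the Kimura two-parameter model, d = −½ ln(1 − 2P − Q) − ¼ ln(1 − 2Q).
1 − 2P − Q = 0.558528, giving −½ ln(0.558528) = 0.291225.
1 − 2Q = 0.839464, giving −¼ ln(0.839464) = 0.043748.
d = 0.291225 + 0.043748 = 0.334973.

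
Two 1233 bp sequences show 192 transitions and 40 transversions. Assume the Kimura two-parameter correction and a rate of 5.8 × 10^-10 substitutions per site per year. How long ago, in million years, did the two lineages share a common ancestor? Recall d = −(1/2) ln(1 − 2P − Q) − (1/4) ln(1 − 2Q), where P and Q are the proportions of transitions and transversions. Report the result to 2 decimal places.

P = 192/1233 ≈ 0.155718 and Q = 40/1233 ≈ 0.032441.
Under the Kimura two-parameter model, d = −½ ln(1 − 2P − Q) − ¼ ln(1 − 2Q).
1 − 2P − Q = 0.656123, giving −½ ln(0.656123) = 0.210704.
1 − 2Q = 0.935118, giving −¼ ln(0.935118) = 0.016771.
d = 0.210704 + 0.016771 = 0.227475.
Under a molecular clock d = 2μt, so t = d/(2μ) = 0.227475 / (2 × 5.8 × 10^-10) = 196.10 million years.

196.10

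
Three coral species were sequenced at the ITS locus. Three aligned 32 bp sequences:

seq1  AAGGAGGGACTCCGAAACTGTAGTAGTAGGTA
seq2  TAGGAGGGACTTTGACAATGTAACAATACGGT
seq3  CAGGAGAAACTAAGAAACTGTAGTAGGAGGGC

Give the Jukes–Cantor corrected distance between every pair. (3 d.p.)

d(seq1,seq2) = 0.460, d(seq1,seq3) = 0.304, d(seq2,seq3) = 0.585

seq1–seq2: 11/32 sites differ → p = 0.34375, d = −0.75 ln(1 − 0.458333) = 0.459828 ≈ 0.460.
seq1–seq3: 8/32 sites differ → p = 0.25, d = −0.75 ln(1 − 0.333333) = 0.304098 ≈ 0.304.
seq2–seq3: 13/32 sites differ → p = 0.40625, d = −0.75 ln(1 − 0.541667) = 0.585119 ≈ 0.585.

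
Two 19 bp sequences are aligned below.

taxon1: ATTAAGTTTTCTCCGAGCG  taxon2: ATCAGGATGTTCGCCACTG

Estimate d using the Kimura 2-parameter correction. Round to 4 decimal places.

0.9659

Of 19 sites, 5 differences are transitions and 5 are transversions, so P = 5/19 ≈ 0.263158 and Q = 5/19 ≈ 0.263158.
Under the Kimura two-parameter model, d = −½ ln(1 − 2P − Q) − ¼ ln(1 − 2Q).
1 − 2P − Q = 0.210526, giving −½ ln(0.210526) = 0.779073.
1 − 2Q = 0.473684, giving −¼ ln(0.473684) = 0.186804.
d = 0.779073 + 0.186804 = 0.965877.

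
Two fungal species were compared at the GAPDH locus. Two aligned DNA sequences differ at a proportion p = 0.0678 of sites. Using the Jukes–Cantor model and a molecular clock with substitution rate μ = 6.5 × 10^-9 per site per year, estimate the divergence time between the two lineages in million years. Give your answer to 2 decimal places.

d = −(3/4) ln(1 − 4p/3) = −0.75 ln(1 − 0.0904) = −0.75 ln(0.9096)
  = −0.75 × (-0.094750) = 0.071063 substitutions/site.
Under a molecular clock d = 2μt, so t = d/(2μ) = 0.071063 / (2 × 6.5 × 10^-9) = 5.47 million years.

5.47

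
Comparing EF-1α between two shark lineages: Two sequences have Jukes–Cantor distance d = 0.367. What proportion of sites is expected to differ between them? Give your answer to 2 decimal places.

p = (3/4)(1 − e^(−4d/3)) = 0.75 × (1 − e^(-0.489333)) = 0.75 × (1 − 0.613035) = 0.290224.

0.29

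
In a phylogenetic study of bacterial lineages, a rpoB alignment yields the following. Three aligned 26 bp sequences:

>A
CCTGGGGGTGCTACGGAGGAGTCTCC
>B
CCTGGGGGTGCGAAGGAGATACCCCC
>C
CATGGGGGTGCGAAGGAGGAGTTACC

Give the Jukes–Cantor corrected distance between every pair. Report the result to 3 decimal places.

A–B: 7/26 sites differ → p ≈ 0.269231, d = −0.75 ln(1 − 0.358975) = 0.333515 ≈ 0.334.
A–C: 5/26 sites differ → p ≈ 0.192308, d = −0.75 ln(1 − 0.256411) = 0.222200 ≈ 0.222.
B–C: 7/26 sites differ → p ≈ 0.269231, d = −0.75 ln(1 − 0.358975) = 0.333515 ≈ 0.334.

d(A,B) = 0.334, d(A,C) = 0.222, d(B,C) = 0.334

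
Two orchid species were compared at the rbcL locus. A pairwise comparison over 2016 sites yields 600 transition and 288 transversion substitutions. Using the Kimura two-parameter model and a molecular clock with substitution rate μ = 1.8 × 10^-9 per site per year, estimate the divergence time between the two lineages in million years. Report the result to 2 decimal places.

209.45

P = 600/2016 ≈ 0.297619 and Q = 288/2016 ≈ 0.142857.
Under the Kimura two-parameter model, d = −½ ln(1 − 2P − Q) − ¼ ln(1 − 2Q).
1 − 2P − Q = 0.261905, giving −½ ln(0.261905) = 0.669887.
1 − 2Q = 0.714286, giving −¼ ln(0.714286) = 0.084118.
d = 0.669887 + 0.084118 = 0.754005.
Under a molecular clock d = 2μt, so t = d/(2μ) = 0.754005 / (2 × 1.8 × 10^-9) = 209.45 million years.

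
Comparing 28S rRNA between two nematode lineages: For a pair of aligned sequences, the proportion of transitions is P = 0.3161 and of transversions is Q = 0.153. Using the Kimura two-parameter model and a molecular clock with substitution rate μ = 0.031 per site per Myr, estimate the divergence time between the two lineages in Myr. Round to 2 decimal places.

13.88

Under the Kimura two-parameter model, d = −½ ln(1 − 2P − Q) − ¼ ln(1 − 2Q).
1 − 2P − Q = 0.2148, giving −½ ln(0.2148) = 0.769024.
1 − 2Q = 0.694, giving −¼ ln(0.694) = 0.091321.
d = 0.769024 + 0.091321 = 0.860345.
Under a molecular clock d = 2μt, so t = d/(2μ) = 0.860345 / (2 × 0.031) = 13.88 Myr.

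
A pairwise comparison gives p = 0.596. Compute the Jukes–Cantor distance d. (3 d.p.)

1.187

d = −(3/4) ln(1 − 4p/3) = −0.75 ln(1 − 0.794667) = −0.75 ln(0.205333)
  = −0.75 × (-1.583122) = 1.187342 substitutions/site.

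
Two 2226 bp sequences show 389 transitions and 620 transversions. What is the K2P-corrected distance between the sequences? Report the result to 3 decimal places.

P = 389/2226 ≈ 0.174753 and Q = 620/2226 ≈ 0.278527.
Under the Kimura two-parameter model, d = −½ ln(1 − 2P − Q) − ¼ ln(1 − 2Q).
1 − 2P − Q = 0.371967, giving −½ ln(0.371967) = 0.494475.
1 − 2Q = 0.442946, giving −¼ ln(0.442946) = 0.203577.
d = 0.494475 + 0.203577 = 0.698052.

0.698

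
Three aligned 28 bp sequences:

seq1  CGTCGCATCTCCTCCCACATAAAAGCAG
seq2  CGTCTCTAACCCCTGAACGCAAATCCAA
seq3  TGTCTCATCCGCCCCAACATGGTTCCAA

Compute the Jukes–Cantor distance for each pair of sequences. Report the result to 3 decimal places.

d(seq1,seq2) = 0.824, d(seq1,seq3) = 0.635, d(seq2,seq3) = 0.635

seq1–seq2: 14/28 sites differ → p = 0.5, d = −0.75 ln(1 − 0.666667) = 0.823960 ≈ 0.824.
seq1–seq3: 12/28 sites differ → p ≈ 0.428571, d = −0.75 ln(1 − 0.571428) = 0.635472 ≈ 0.635.
seq2–seq3: 12/28 sites differ → p ≈ 0.428571, d = −0.75 ln(1 − 0.571428) = 0.635472 ≈ 0.635.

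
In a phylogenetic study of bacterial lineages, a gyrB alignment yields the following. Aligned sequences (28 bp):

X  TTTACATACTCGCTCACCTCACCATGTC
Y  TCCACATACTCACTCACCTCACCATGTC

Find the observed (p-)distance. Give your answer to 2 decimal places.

The sequences differ at 3 of 28 positions (sites 2, 3, 12).
p = 3/28 = 0.107142… ≈ 0.11 (to 2 d.p.).

0.11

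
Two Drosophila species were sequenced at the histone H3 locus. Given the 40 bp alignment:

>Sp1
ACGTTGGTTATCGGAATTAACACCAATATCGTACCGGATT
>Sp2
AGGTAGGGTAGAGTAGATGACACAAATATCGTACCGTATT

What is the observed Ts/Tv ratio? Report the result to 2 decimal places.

0.22

Transitions are A↔G and C↔T; transversions are all other mismatches.
Transitions: 2. Transversions: 9.
R = 2/9 = 0.222222… ≈ 0.22 (to 2 d.p.).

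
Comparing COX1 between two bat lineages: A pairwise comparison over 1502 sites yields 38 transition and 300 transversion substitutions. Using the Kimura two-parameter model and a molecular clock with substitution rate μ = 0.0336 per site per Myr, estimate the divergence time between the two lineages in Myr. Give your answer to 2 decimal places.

P = 38/1502 ≈ 0.0253 and Q = 300/1502 ≈ 0.199734.
Under the Kimura two-parameter model, d = −½ ln(1 − 2P − Q) − ¼ ln(1 − 2Q).
1 − 2P − Q = 0.749666, giving −½ ln(0.749666) = 0.144064.
1 − 2Q = 0.600532, giving −¼ ln(0.600532) = 0.127485.
d = 0.144064 + 0.127485 = 0.271549.
Under a molecular clock d = 2μt, so t = d/(2μ) = 0.271549 / (2 × 0.0336) = 4.04 Myr.

4.04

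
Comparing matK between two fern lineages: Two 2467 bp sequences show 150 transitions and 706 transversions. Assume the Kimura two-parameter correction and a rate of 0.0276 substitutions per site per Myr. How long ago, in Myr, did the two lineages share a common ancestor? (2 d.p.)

8.59

P = 150/2467 ≈ 0.060803 and Q = 706/2467 ≈ 0.286178.
Under the Kimura two-parameter model, d = −½ ln(1 − 2P − Q) − ¼ ln(1 − 2Q).
1 − 2P − Q = 0.592216, giving −½ ln(0.592216) = 0.261942.
1 − 2Q = 0.427644, giving −¼ ln(0.427644) = 0.212366.
d = 0.261942 + 0.212366 = 0.474308.
Under a molecular clock d = 2μt, so t = d/(2μ) = 0.474308 / (2 × 0.0276) = 8.59 Myr.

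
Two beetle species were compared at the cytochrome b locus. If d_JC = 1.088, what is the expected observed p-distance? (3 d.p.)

0.574

p = (3/4)(1 − e^(−4d/3)) = 0.75 × (1 − e^(-1.450667)) = 0.75 × (1 − 0.234414) = 0.574190.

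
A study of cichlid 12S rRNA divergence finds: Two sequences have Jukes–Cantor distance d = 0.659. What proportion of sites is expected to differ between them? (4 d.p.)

p = (3/4)(1 − e^(−4d/3)) = 0.75 × (1 − e^(-0.878667)) = 0.75 × (1 − 0.415336) = 0.438498.

0.4385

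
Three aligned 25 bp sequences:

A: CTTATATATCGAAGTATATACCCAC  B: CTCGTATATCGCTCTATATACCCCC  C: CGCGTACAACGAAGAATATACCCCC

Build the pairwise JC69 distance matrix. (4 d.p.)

d(A,B) = 0.2892, d(A,C) = 0.3505, d(B,C) = 0.3505

A–B: 6/25 sites differ → p = 0.24, d = −0.75 ln(1 − 0.32) = 0.289247 ≈ 0.2892.
A–C: 7/25 sites differ → p = 0.28, d = −0.75 ln(1 − 0.373333) = 0.350505 ≈ 0.3505.
B–C: 7/25 sites differ → p = 0.28, d = −0.75 ln(1 − 0.373333) = 0.350505 ≈ 0.3505.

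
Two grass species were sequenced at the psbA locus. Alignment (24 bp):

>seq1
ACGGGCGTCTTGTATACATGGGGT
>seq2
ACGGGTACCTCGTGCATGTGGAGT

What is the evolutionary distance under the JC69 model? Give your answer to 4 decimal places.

The sequences differ at 9 of 24 sites (6, 7, 8, 11, 14, 15, 17, 18, 22), so p = 9/24 = 0.375.
d = −(3/4) ln(1 − 4p/3) = −0.75 ln(1 − 0.5) = −0.75 ln(0.5)
  = −0.75 × (-0.693147) = 0.519860 substitutions/site.

0.5199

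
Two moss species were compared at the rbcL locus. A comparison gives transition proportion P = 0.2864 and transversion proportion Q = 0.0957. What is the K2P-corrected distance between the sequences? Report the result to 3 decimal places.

0.605

Under the Kimura two-parameter model, d = −½ ln(1 − 2P − Q) − ¼ ln(1 − 2Q).
1 − 2P − Q = 0.3315, giving −½ ln(0.3315) = 0.552064.
1 − 2Q = 0.8086, giving −¼ ln(0.8086) = 0.053113.
d = 0.552064 + 0.053113 = 0.605177.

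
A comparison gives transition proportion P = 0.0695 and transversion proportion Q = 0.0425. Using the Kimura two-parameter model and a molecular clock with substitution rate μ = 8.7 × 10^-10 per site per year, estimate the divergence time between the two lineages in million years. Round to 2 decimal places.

Under the Kimura two-parameter model, d = −½ ln(1 − 2P − Q) − ¼ ln(1 − 2Q).
1 − 2P − Q = 0.8185, giving −½ ln(0.8185) = 0.100141.
1 − 2Q = 0.915, giving −¼ ln(0.915) = 0.022208.
d = 0.100141 + 0.022208 = 0.122349.
Under a molecular clock d = 2μt, so t = d/(2μ) = 0.122349 / (2 × 8.7 × 10^-10) = 70.32 million years.

70.32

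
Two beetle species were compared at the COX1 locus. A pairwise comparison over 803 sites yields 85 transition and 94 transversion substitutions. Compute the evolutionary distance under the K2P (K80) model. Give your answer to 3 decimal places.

0.266

P = 85/803 ≈ 0.105853 and Q = 94/803 ≈ 0.117061.
Under the Kimura two-parameter model, d = −½ ln(1 − 2P − Q) − ¼ ln(1 − 2Q).
1 − 2P − Q = 0.671233, giving −½ ln(0.671233) = 0.199319.
1 − 2Q = 0.765878, giving −¼ ln(0.765878) = 0.066683.
d = 0.199319 + 0.066683 = 0.266002.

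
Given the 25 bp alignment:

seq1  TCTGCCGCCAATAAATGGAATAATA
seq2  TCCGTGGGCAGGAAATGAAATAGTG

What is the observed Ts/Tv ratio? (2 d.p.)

Transitions are A↔G and C↔T; transversions are all other mismatches.
Transitions: 6. Transversions: 3.
R = 6/3 = 2.00.

2.00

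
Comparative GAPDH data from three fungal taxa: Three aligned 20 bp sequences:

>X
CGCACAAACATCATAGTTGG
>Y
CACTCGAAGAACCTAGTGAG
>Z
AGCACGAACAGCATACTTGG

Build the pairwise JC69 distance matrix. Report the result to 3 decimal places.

X–Y: 8/20 sites differ → p = 0.4, d = −0.75 ln(1 − 0.533333) = 0.571605 ≈ 0.572.
X–Z: 4/20 sites differ → p = 0.2, d = −0.75 ln(1 − 0.266667) = 0.232617 ≈ 0.233.
Y–Z: 9/20 sites differ → p = 0.45, d = −0.75 ln(1 − 0.6) = 0.687218 ≈ 0.687.

d(X,Y) = 0.572, d(X,Z) = 0.233, d(Y,Z) = 0.687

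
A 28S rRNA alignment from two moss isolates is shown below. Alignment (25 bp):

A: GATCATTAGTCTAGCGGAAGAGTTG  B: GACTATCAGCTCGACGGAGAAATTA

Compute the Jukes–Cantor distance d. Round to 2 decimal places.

0.77

The sequences differ at 12 of 25 sites, so p = 12/25 = 0.48.
d = −(3/4) ln(1 − 4p/3) = −0.75 ln(1 − 0.64) = −0.75 ln(0.36)
  = −0.75 × (-1.021651) = 0.766238 substitutions/site.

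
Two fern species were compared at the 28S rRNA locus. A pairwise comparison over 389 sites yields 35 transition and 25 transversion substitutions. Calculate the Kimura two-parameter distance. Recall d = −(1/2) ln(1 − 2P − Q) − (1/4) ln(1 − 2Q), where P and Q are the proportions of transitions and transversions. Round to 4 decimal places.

0.1744

P = 35/389 ≈ 0.089974 and Q = 25/389 ≈ 0.064267.
Under the Kimura two-parameter model, d = −½ ln(1 − 2P − Q) − ¼ ln(1 − 2Q).
1 − 2P − Q = 0.755785, giving −½ ln(0.755785) = 0.139999.
1 − 2Q = 0.871466, giving −¼ ln(0.871466) = 0.034395.
d = 0.139999 + 0.034395 = 0.174394.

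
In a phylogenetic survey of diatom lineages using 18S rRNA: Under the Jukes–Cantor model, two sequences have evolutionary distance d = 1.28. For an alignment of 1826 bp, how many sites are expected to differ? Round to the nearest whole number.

Invert JC69: p = (3/4)(1 − e^(−4d/3)) = 0.75 × (1 − e^(-1.706667)) = 0.75 × (1 − 0.181470) = 0.613898.
Expected differing sites = pL ≈ 0.613898 × 1826 = 1120.977748 ≈ 1121.

1121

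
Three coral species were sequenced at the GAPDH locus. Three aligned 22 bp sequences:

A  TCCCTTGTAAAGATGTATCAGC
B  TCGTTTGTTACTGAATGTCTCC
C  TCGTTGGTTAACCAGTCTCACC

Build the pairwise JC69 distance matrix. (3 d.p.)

d(A,B) = 0.824, d(A,C) = 0.591, d(B,C) = 0.414

A–B: 11/22 sites differ → p = 0.5, d = −0.75 ln(1 − 0.666667) = 0.823960 ≈ 0.824.
A–C: 9/22 sites differ → p ≈ 0.409091, d = −0.75 ln(1 − 0.545455) = 0.591344 ≈ 0.591.
B–C: 7/22 sites differ → p ≈ 0.318182, d = −0.75 ln(1 − 0.424243) = 0.414052 ≈ 0.414.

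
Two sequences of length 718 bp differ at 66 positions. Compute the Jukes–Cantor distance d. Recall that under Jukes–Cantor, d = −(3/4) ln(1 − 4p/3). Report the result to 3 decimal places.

0.098

p = 66/718 ≈ 0.091922.
d = −(3/4) ln(1 − 4p/3) = −0.75 ln(1 − 0.122563) = −0.75 ln(0.877437)
  = −0.75 × (-0.130750) = 0.098063 substitutions/site.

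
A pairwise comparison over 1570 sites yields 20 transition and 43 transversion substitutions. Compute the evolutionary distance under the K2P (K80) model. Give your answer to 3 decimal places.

P = 20/1570 ≈ 0.012739 and Q = 43/1570 ≈ 0.027389.
Under the Kimura two-parameter model, d = −½ ln(1 − 2P − Q) − ¼ ln(1 − 2Q).
1 − 2P − Q = 0.947133, giving −½ ln(0.947133) = 0.027158.
1 − 2Q = 0.945222, giving −¼ ln(0.945222) = 0.014084.
d = 0.027158 + 0.014084 = 0.041242.

0.041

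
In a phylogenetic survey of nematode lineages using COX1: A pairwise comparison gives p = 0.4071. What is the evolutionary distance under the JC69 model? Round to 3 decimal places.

d = −(3/4) ln(1 − 4p/3) = −0.75 ln(1 − 0.5428) = −0.75 ln(0.4572)
  = −0.75 × (-0.782634) = 0.586976 substitutions/site.

0.587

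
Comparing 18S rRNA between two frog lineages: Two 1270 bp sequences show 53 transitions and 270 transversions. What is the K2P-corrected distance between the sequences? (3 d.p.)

0.314

P = 53/1270 ≈ 0.041732 and Q = 270/1270 ≈ 0.212598.
Under the Kimura two-parameter model, d = −½ ln(1 − 2P − Q) − ¼ ln(1 − 2Q).
1 − 2P − Q = 0.703938, giving −½ ln(0.703938) = 0.175532.
1 − 2Q = 0.574804, giving −¼ ln(0.574804) = 0.138432.
d = 0.175532 + 0.138432 = 0.313964.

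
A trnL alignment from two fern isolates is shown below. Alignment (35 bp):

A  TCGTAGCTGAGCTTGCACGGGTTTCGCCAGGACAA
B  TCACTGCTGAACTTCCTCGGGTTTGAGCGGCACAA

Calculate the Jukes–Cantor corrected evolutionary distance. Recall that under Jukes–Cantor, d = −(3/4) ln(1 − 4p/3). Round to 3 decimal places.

The sequences differ at 11 of 35 sites, so p = 11/35 ≈ 0.314286.
d = −(3/4) ln(1 − 4p/3) = −0.75 ln(1 − 0.419048) = −0.75 ln(0.580952)
  = −0.75 × (-0.543087) = 0.407315 substitutions/site.

0.407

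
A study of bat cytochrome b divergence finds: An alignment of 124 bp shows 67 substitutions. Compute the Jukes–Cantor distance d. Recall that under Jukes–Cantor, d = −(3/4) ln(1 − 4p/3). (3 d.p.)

0.956

p = 67/124 ≈ 0.540323.
d = −(3/4) ln(1 − 4p/3) = −0.75 ln(1 − 0.720431) = −0.75 ln(0.279569)
  = −0.75 × (-1.274506) = 0.955880 substitutions/site.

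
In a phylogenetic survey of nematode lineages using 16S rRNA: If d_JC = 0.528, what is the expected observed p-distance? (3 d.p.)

0.379

p = (3/4)(1 − e^(−4d/3)) = 0.75 × (1 − e^(-0.704)) = 0.75 × (1 − 0.494603) = 0.379048.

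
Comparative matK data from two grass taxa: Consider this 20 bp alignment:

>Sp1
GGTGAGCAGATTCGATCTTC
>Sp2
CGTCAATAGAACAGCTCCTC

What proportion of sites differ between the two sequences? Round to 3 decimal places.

The sequences differ at 9 of 20 positions (sites 1, 4, 6, 7, 11, 12, 13, 15, 18).
p = 9/20 = 0.450.

0.450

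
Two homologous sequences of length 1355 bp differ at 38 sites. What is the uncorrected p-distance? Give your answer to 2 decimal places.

0.03

p = 38/1355 = 0.028044… ≈ 0.03 (to 2 d.p.).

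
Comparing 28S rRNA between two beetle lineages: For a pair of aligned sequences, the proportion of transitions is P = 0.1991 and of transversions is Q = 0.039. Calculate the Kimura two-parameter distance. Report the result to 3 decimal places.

0.308

Under the Kimura two-parameter model, d = −½ ln(1 − 2P − Q) − ¼ ln(1 − 2Q).
1 − 2P − Q = 0.5628, giving −½ ln(0.5628) = 0.287415.
1 − 2Q = 0.922, giving −¼ ln(0.922) = 0.020303.
d = 0.287415 + 0.020303 = 0.307718.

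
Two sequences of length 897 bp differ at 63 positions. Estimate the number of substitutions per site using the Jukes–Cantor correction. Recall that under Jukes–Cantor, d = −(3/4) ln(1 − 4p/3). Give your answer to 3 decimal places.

p = 63/897 ≈ 0.070234.
d = −(3/4) ln(1 − 4p/3) = −0.75 ln(1 − 0.093645) = −0.75 ln(0.906355)
  = −0.75 × (-0.098324) = 0.073743 substitutions/site.

0.074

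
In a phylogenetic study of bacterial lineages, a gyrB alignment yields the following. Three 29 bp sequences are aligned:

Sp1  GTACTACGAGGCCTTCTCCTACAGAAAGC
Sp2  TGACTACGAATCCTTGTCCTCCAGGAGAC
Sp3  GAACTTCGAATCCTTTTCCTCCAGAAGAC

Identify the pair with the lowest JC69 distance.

Sp2 and Sp3

Sp1–Sp2: 9/29 differ, p = 0.310, d = 0.401.
Sp1–Sp3: 8/29 differ, p = 0.276, d = 0.344.
Sp2–Sp3: 5/29 differ, p = 0.172, d = 0.196.
The smallest distance is between Sp2 and Sp3.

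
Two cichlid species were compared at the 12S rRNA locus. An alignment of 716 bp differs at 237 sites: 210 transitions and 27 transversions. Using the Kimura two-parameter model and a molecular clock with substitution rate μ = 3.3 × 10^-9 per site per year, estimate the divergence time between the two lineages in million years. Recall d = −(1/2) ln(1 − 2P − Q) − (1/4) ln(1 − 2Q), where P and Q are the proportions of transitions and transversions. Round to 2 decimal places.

77.13

P = 210/716 ≈ 0.293296 and Q = 27/716 ≈ 0.037709.
Under the Kimura two-parameter model, d = −½ ln(1 − 2P − Q) − ¼ ln(1 − 2Q).
1 − 2P − Q = 0.375699, giving −½ ln(0.375699) = 0.489483.
1 − 2Q = 0.924582, giving −¼ ln(0.924582) = 0.019603.
d = 0.489483 + 0.019603 = 0.509086.
Under a molecular clock d = 2μt, so t = d/(2μ) = 0.509086 / (2 × 3.3 × 10^-9) = 77.13 million years.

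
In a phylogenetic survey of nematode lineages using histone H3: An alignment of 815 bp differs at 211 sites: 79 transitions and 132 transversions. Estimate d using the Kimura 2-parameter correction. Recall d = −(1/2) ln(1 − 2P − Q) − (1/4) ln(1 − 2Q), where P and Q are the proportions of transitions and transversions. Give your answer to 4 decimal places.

P = 79/815 ≈ 0.096933 and Q = 132/815 ≈ 0.161963.
Under the Kimura two-parameter model, d = −½ ln(1 − 2P − Q) − ¼ ln(1 − 2Q).
1 − 2P − Q = 0.644171, giving −½ ln(0.644171) = 0.219896.
1 − 2Q = 0.676074, giving −¼ ln(0.676074) = 0.097863.
d = 0.219896 + 0.097863 = 0.317759.

0.3178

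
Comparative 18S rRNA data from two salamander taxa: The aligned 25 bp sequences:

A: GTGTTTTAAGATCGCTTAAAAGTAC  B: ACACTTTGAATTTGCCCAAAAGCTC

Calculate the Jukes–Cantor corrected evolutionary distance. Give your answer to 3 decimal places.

0.766

The sequences differ at 12 of 25 sites, so p = 12/25 = 0.48.
d = −(3/4) ln(1 − 4p/3) = −0.75 ln(1 − 0.64) = −0.75 ln(0.36)
  = −0.75 × (-1.021651) = 0.766238 substitutions/site.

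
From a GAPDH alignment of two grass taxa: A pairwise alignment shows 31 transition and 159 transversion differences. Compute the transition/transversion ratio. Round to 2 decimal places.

0.19

R = 31/159 = 0.194968… ≈ 0.19 (to 2 d.p.).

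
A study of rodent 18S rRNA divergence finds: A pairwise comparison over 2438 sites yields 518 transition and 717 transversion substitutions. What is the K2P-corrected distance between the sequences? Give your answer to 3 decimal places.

0.857

P = 518/2438 ≈ 0.212469 and Q = 717/2438 ≈ 0.294094.
Under the Kimura two-parameter model, d = −½ ln(1 − 2P − Q) − ¼ ln(1 − 2Q).
1 − 2P − Q = 0.280968, giving −½ ln(0.280968) = 0.634757.
1 − 2Q = 0.411812, giving −¼ ln(0.411812) = 0.221797.
d = 0.634757 + 0.221797 = 0.856554.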